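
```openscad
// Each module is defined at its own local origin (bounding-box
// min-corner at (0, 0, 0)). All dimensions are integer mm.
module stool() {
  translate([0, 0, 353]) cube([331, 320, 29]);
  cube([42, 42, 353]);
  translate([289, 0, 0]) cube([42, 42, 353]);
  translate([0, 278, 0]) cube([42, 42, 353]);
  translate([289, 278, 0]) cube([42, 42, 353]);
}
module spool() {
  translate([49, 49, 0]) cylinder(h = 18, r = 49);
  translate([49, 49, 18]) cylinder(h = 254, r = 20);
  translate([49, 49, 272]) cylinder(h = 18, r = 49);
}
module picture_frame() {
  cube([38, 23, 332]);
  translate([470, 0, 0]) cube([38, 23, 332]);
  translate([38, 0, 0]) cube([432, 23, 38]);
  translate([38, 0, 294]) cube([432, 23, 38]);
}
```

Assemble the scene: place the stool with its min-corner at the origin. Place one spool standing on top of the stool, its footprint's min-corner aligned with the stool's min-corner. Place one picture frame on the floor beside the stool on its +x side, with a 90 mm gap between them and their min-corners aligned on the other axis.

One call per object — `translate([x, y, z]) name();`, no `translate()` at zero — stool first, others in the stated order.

stool();
translate([0, 0, 382]) spool();
translate([421, 0, 0]) picture_frame();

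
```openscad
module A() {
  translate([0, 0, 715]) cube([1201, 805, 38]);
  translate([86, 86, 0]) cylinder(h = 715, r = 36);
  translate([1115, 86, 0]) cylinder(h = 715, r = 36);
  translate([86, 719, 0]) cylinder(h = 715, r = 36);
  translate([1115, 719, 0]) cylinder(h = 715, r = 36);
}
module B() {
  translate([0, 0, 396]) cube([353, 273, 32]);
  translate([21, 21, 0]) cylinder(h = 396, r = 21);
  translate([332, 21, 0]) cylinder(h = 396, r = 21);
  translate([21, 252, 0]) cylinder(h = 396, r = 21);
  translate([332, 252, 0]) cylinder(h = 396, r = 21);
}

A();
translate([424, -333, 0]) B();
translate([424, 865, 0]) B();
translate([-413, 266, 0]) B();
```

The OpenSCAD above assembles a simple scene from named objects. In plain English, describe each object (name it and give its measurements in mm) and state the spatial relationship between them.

A is a table: top 1201 mm (x) × 805 mm (y), 38 mm thick, upper face at z = 753 mm, on four round legs of 72 mm diameter, each leg's bounding box inset 50 mm from the nearest pair of top edges, running from z = 0 to the bottom of the top.

B is a four-legged stool. The seat is a 353×273×32 mm slab whose top surface is at z = 428 mm; four round legs, each 42 mm in diameter, run from the floor (z = 0) to the underside of the seat, each leg's axis is inset half a diameter from the nearest pair of seat edges (so the leg's bounding box is flush with the corner).

Three stools sit around the table at the −y, +y, −x sides.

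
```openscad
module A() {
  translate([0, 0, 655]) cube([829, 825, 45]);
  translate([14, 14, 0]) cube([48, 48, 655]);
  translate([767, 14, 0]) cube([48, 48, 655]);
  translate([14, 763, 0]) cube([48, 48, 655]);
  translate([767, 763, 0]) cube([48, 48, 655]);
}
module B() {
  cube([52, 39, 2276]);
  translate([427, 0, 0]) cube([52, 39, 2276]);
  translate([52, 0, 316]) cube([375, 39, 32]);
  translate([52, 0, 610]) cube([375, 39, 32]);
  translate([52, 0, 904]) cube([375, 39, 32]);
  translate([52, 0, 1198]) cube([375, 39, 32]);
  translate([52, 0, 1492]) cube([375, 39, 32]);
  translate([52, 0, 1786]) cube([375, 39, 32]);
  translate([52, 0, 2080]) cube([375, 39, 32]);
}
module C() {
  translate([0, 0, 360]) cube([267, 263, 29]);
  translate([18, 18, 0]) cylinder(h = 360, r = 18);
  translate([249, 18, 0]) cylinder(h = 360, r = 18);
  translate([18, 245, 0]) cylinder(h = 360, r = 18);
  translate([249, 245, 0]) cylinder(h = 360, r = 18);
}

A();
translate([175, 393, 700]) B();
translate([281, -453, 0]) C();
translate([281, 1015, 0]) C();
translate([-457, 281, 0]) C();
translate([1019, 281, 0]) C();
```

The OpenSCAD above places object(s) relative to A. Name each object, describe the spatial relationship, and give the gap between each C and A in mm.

Each stool's nearest face is 190 mm from the table's bounding box.

A is a table. B is a ladder. C is a stool. The ladder is on top of the table, centred. Four stools sit around the table at the −y, +y, −x, +x sides. The gap between each stool and the table is 190 mm.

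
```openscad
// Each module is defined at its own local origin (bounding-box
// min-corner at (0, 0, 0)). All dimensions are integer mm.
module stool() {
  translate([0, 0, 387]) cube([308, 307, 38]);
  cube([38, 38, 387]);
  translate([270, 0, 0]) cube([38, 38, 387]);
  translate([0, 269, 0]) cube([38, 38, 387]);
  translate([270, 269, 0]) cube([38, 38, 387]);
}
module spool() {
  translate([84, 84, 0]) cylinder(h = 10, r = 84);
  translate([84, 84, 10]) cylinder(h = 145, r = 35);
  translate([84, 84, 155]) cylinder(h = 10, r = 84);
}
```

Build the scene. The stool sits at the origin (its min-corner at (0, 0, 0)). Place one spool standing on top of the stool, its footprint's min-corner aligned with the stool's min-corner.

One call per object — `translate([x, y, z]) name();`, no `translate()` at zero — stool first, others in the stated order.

stool();
translate([0, 0, 425]) spool();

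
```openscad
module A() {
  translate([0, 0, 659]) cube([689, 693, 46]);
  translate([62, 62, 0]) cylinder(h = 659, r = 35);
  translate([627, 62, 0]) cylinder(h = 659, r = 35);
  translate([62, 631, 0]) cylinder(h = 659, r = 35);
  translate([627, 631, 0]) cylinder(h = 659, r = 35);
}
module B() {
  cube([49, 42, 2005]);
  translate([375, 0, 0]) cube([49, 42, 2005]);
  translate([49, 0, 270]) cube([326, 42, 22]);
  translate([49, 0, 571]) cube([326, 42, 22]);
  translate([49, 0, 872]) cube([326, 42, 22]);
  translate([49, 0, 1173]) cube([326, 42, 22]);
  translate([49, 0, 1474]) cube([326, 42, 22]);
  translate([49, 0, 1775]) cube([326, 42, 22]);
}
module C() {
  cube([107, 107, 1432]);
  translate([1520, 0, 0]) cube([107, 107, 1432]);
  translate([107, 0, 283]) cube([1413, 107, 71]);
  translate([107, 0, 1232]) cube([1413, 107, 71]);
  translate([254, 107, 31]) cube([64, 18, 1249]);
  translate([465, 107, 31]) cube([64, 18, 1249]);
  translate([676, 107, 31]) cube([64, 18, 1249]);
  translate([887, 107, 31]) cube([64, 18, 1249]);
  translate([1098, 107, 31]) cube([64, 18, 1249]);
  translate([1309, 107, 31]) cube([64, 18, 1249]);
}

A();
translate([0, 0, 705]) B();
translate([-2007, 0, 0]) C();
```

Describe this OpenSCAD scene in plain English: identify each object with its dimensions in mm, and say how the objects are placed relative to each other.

A is a table: top 689 mm (x) × 693 mm (y), 46 mm thick, upper face at z = 705 mm, on four round legs of 70 mm diameter, each leg's bounding box inset 27 mm from the nearest pair of top edges, running from z = 0 to the bottom of the top.

B is a straight ladder. Two 49×42 mm vertical rails, 2005 mm tall, stand 424 mm apart (outside-to-outside) with their front faces coplanar on the −y side. 6 rungs, each 42 mm deep and 22 mm tall, span between the inner faces of the rails, front faces flush with the rails. The lowest rung's underside is at z = 270 mm and rungs are spaced 301 mm apart (underside to underside).

C is a fence section. Two 107×107 mm posts, 1432 mm tall, stand on the floor with a clear span of 1413 mm between their inner faces. Two horizontal rails of 107×71 mm section span the gap between the posts with their undersides at z = 283 mm and z = 1232 mm, flush with the posts' −y face. 6 pickets, each 64 mm wide, 18 mm thick and 1249 mm tall, are fixed to the +y face of the rails with their bottoms at z = 31 mm, evenly spaced across the span with equal gaps (rounded down to the nearest mm) at the −x end and between each pair — any rounding remainder accumulates at the +x end.

The ladder is on top of the table. The fence section is on the floor beside the table on its −x side.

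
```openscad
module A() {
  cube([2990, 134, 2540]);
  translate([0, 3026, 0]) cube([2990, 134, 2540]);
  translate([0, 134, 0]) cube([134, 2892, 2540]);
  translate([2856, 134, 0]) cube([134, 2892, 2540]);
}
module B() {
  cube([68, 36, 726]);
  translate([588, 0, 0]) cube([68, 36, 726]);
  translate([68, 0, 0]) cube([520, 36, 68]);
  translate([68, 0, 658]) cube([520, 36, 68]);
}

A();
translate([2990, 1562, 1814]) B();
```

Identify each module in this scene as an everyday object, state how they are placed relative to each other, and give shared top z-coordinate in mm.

A is a house frame. B is a picture frame. The picture frame is beside the house frame with their tops flush at z = 2540. The shared top z-coordinate is 2540 mm.

Both tops at z = 2540 mm.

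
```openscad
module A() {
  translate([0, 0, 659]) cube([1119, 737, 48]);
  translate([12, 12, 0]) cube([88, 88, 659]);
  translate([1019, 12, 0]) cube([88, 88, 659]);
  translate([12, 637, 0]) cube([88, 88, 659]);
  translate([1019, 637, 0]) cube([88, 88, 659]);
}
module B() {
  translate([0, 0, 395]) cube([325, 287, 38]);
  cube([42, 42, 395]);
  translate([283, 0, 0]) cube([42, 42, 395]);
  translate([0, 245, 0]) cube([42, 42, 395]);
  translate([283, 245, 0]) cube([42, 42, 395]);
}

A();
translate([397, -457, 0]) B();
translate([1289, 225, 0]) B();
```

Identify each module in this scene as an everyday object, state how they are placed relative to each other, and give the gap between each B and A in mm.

A is a table. B is a stool. Two stools sit around the table at the −y, +x sides. The gap between each stool and the table is 170 mm.

Each stool's nearest face is 170 mm from the table's bounding box.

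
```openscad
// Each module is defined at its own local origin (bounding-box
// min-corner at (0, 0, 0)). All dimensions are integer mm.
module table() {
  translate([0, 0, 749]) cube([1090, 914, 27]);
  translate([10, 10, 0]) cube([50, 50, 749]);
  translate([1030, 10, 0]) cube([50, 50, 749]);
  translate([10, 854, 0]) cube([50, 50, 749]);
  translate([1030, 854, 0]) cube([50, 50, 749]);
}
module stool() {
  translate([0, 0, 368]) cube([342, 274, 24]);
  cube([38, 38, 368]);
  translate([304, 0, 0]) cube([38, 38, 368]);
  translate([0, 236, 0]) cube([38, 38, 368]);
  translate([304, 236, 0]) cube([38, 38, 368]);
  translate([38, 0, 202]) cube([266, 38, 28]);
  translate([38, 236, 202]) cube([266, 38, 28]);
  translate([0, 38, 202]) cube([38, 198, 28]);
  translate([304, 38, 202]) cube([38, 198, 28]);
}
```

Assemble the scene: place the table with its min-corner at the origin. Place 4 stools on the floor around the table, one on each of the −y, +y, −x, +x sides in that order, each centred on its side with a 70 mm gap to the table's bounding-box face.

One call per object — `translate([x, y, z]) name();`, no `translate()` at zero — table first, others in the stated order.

table();
translate([374, -344, 0]) stool();
translate([374, 984, 0]) stool();
translate([-412, 320, 0]) stool();
translate([1160, 320, 0]) stool();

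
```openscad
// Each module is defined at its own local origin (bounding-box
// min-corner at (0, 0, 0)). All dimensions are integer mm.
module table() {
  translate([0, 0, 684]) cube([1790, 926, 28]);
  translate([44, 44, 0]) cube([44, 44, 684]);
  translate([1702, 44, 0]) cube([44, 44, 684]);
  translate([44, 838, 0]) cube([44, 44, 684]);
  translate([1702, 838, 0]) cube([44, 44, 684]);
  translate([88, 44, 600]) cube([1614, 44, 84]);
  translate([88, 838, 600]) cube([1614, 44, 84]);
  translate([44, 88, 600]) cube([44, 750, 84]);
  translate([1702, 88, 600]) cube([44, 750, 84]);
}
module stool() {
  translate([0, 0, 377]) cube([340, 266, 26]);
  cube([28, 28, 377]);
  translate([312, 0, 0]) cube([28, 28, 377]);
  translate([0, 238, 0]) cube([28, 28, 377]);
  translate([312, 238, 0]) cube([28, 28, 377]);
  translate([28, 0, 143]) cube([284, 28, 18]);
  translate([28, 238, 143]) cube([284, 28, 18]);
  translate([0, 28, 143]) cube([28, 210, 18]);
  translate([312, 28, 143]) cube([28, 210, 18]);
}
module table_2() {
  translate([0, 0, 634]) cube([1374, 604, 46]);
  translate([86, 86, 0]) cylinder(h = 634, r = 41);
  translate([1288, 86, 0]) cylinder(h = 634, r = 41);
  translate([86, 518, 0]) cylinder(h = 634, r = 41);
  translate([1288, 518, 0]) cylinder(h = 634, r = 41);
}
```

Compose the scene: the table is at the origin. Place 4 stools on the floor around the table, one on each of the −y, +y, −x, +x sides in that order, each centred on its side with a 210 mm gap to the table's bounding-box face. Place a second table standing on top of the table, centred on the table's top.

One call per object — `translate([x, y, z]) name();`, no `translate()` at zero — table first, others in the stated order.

table();
translate([725, -476, 0]) stool();
translate([725, 1136, 0]) stool();
translate([-550, 330, 0]) stool();
translate([2000, 330, 0]) stool();
translate([208, 161, 712]) table_2();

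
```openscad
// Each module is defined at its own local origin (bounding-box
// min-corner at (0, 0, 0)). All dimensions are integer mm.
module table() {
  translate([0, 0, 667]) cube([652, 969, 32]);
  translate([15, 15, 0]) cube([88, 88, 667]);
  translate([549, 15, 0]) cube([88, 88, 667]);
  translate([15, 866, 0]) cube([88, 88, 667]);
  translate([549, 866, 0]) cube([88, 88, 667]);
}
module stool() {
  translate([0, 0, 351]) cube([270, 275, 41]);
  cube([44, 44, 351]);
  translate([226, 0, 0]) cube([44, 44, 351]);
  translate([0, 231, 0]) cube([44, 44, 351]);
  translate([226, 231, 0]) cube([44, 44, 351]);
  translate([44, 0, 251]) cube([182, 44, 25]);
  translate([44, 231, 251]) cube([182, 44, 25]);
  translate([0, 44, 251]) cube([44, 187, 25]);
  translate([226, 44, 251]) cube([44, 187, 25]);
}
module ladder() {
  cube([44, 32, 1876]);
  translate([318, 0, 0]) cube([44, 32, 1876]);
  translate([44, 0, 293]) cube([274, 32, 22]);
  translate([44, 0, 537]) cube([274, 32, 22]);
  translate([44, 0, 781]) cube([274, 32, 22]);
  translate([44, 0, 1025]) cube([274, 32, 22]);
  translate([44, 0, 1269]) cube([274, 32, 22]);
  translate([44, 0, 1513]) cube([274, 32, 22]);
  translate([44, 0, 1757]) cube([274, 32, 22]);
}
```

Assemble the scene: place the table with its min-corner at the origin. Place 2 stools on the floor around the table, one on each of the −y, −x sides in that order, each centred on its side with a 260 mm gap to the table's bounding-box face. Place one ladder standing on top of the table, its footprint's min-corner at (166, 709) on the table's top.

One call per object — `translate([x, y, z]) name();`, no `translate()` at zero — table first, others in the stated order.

table();
translate([191, -535, 0]) stool();
translate([-530, 347, 0]) stool();
translate([166, 709, 699]) ladder();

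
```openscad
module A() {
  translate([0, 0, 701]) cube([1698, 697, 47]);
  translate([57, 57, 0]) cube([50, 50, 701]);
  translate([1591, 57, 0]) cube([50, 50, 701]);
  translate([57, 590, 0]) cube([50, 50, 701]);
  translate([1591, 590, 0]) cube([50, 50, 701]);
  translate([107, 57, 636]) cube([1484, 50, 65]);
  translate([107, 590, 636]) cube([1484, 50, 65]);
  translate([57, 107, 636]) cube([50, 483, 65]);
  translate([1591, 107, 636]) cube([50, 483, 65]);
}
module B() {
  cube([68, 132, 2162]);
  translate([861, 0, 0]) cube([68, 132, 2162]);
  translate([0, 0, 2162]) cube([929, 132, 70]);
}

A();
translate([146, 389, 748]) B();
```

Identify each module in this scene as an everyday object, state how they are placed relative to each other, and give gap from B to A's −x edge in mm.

A is a table. B is a door frame. The door frame is on top of the table. The gap from the door frame to the table's −x edge is 146 mm.

The door frame's min-x is at 146; the table's min-x is 0; gap = 146 mm.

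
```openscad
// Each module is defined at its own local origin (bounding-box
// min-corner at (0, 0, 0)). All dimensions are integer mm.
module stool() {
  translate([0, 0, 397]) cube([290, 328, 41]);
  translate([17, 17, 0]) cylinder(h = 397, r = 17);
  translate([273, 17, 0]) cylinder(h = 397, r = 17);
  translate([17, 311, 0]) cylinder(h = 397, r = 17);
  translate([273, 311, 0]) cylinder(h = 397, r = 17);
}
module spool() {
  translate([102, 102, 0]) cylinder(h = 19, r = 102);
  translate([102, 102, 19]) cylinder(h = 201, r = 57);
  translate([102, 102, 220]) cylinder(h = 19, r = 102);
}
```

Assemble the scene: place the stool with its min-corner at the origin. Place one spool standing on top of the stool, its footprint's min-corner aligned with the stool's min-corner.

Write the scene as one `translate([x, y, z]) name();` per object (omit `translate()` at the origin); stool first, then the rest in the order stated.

stool();
translate([0, 0, 438]) spool();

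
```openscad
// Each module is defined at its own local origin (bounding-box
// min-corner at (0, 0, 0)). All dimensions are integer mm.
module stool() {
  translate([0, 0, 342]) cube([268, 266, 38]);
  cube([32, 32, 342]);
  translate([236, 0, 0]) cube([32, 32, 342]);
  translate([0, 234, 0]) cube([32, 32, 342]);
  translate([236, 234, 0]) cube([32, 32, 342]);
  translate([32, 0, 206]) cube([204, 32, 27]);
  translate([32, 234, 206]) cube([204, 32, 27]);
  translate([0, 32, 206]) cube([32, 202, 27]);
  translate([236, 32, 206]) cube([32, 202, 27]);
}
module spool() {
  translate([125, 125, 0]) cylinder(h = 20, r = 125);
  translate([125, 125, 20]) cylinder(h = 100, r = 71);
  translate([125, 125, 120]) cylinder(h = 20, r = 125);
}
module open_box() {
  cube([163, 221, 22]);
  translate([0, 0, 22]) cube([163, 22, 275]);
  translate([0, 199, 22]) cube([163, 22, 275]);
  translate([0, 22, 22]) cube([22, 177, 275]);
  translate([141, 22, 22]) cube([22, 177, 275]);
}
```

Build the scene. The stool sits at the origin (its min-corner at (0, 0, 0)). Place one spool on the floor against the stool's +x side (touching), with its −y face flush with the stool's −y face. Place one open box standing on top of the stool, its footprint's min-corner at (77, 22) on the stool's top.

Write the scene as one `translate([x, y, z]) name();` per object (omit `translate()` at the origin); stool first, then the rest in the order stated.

stool();
translate([268, 0, 0]) spool();
translate([77, 22, 380]) open_box();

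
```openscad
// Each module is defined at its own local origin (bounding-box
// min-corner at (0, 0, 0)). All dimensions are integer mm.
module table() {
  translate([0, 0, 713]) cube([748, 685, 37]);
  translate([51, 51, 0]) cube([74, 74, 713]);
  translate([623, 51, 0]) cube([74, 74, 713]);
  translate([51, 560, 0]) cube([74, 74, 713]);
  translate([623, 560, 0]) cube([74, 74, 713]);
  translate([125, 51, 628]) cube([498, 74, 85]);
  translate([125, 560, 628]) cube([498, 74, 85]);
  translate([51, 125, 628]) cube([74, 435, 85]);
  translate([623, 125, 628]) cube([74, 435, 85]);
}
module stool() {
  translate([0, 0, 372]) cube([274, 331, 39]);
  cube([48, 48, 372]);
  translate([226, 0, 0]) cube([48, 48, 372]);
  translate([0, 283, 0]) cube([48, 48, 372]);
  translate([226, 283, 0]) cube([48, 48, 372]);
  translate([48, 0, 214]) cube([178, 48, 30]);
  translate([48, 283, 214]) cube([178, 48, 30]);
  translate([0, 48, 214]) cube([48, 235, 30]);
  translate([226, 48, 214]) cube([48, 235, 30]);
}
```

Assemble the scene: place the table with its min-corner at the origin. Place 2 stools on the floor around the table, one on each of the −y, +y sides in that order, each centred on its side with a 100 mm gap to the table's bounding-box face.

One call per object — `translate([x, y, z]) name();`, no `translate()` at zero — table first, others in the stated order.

table();
translate([237, -431, 0]) stool();
translate([237, 785, 0]) stool();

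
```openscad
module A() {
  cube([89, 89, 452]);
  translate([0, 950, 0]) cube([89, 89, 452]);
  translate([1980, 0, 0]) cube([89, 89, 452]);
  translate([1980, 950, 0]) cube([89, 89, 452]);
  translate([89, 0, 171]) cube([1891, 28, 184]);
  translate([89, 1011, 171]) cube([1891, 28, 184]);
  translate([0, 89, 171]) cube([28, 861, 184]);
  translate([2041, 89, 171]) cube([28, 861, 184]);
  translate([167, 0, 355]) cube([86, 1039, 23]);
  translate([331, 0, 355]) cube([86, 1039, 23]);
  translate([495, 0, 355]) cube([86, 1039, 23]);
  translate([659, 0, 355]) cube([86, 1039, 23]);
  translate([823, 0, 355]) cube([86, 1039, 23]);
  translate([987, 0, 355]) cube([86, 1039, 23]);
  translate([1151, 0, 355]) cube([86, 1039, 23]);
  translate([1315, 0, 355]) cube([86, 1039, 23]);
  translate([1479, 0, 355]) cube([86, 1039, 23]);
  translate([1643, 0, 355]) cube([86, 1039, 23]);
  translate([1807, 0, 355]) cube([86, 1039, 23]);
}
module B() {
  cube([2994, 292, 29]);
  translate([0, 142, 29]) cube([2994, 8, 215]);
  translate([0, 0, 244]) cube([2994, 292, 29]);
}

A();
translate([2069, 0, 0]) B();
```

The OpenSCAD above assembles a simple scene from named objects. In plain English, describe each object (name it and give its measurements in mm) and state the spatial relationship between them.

A is a bed frame 2069 mm long (x) by 1039 mm wide (y). Four 89×89 mm corner posts, 452 mm tall, at the corners of the footprint. Four rails of 28 mm thickness and 184 mm height run between adjacent posts with their undersides at z = 171 mm, their outer faces flush with the outside of the frame (the two x-running rails run between the posts' inner faces; the two y-running rails run between the posts' inner faces). 11 slats, each 86 mm wide (x) and 23 mm thick, lie across the top of the two x-running rails, running the full 1039 mm width of the frame in y; the slats are evenly spaced along x between the inner faces of the end posts with equal gaps (rounded down to the nearest mm) at the −x end and between each pair — any rounding remainder accumulates at the +x end.

B is an I-beam lying along x, 2994 mm long. Overall section height 273 mm. Two flanges 292 mm wide (y) and 29 mm thick, one on the floor and one at the top; a web 8 mm thick runs between them, centred on the flange width.

The I-beam is against the bed frame's +x side, with their −y faces flush.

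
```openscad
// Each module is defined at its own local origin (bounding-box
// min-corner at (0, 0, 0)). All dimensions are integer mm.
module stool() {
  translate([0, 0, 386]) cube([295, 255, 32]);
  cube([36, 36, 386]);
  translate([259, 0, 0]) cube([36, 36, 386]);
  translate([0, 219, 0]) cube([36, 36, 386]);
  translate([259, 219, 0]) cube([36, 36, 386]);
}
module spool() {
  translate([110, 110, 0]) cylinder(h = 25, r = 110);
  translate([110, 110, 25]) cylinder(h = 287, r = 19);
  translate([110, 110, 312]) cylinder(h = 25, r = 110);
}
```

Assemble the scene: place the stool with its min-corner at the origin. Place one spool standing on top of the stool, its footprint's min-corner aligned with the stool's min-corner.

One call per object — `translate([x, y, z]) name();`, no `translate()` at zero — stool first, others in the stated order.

stool();
translate([0, 0, 418]) spool();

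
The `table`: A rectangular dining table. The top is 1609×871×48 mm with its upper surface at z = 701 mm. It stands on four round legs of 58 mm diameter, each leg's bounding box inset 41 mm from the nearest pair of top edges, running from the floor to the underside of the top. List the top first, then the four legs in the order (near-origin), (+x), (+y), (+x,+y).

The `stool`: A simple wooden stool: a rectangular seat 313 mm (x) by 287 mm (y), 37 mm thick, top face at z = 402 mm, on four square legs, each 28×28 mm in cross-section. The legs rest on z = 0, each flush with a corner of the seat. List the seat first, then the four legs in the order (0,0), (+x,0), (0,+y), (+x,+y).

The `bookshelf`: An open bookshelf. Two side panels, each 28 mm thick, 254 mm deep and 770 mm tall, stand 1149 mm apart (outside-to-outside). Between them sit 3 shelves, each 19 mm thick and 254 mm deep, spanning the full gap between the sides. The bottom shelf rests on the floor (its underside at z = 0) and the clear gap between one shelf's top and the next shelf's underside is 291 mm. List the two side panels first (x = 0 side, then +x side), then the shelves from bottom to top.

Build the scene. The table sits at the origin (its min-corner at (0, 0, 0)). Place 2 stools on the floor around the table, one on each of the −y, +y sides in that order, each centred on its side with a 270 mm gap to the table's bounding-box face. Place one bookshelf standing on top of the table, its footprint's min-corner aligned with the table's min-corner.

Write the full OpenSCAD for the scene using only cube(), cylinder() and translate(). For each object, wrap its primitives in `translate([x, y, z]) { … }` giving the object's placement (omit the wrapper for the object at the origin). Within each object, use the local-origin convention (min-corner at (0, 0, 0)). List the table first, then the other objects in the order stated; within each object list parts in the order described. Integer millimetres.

translate([0, 0, 653]) cube([1609, 871, 48]);
translate([70, 70, 0]) cylinder(h = 653, r = 29);
translate([1539, 70, 0]) cylinder(h = 653, r = 29);
translate([70, 801, 0]) cylinder(h = 653, r = 29);
translate([1539, 801, 0]) cylinder(h = 653, r = 29);
translate([648, -557, 0]) {
  translate([0, 0, 365]) cube([313, 287, 37]);
  cube([28, 28, 365]);
  translate([285, 0, 0]) cube([28, 28, 365]);
  translate([0, 259, 0]) cube([28, 28, 365]);
  translate([285, 259, 0]) cube([28, 28, 365]);
}
translate([648, 1141, 0]) {
  translate([0, 0, 365]) cube([313, 287, 37]);
  cube([28, 28, 365]);
  translate([285, 0, 0]) cube([28, 28, 365]);
  translate([0, 259, 0]) cube([28, 28, 365]);
  translate([285, 259, 0]) cube([28, 28, 365]);
}
translate([0, 0, 701]) {
  cube([28, 254, 770]);
  translate([1121, 0, 0]) cube([28, 254, 770]);
  translate([28, 0, 0]) cube([1093, 254, 19]);
  translate([28, 0, 310]) cube([1093, 254, 19]);
  translate([28, 0, 620]) cube([1093, 254, 19]);
}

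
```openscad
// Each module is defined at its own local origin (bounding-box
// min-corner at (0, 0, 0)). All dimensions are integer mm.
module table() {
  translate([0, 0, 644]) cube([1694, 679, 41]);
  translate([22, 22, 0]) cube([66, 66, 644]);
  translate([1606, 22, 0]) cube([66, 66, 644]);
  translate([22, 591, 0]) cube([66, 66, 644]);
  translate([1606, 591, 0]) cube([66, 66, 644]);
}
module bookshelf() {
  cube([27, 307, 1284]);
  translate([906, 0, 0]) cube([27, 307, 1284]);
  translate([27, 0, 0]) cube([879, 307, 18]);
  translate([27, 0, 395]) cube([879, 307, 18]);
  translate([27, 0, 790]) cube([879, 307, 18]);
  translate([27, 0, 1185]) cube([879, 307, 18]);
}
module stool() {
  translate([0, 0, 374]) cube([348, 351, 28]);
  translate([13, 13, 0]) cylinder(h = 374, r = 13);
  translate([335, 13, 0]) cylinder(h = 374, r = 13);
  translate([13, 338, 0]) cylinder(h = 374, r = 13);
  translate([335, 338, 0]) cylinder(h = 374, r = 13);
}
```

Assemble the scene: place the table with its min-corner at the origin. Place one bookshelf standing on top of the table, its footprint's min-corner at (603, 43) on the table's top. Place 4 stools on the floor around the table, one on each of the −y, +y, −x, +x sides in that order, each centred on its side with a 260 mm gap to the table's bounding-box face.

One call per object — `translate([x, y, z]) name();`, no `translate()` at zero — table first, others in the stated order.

table();
translate([603, 43, 685]) bookshelf();
translate([673, -611, 0]) stool();
translate([673, 939, 0]) stool();
translate([-608, 164, 0]) stool();
translate([1954, 164, 0]) stool();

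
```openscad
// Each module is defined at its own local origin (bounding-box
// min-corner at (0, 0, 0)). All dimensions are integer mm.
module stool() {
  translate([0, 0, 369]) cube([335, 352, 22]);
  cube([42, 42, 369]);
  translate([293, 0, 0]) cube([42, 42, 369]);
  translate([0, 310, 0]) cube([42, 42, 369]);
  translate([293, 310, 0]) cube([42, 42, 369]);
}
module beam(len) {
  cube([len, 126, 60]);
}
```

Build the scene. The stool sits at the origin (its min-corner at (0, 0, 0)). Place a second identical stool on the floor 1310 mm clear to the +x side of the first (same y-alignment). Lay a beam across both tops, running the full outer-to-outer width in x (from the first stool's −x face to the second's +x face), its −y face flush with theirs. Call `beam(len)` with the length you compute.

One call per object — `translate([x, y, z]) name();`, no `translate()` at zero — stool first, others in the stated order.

stool();
translate([1645, 0, 0]) stool();
translate([0, 0, 391]) beam(1980);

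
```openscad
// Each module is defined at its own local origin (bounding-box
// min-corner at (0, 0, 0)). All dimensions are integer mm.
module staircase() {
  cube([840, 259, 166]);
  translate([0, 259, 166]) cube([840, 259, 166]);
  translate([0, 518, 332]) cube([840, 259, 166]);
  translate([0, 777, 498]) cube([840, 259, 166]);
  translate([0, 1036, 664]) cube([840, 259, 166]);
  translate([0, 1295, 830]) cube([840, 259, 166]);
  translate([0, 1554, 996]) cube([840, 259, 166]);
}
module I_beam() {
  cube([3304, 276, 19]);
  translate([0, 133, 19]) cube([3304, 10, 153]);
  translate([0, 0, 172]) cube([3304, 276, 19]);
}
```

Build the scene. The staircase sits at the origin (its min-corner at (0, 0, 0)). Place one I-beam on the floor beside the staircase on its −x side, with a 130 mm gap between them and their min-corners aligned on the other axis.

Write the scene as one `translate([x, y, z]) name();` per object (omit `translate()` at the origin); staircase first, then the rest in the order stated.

staircase();
translate([-3434, 0, 0]) I_beam();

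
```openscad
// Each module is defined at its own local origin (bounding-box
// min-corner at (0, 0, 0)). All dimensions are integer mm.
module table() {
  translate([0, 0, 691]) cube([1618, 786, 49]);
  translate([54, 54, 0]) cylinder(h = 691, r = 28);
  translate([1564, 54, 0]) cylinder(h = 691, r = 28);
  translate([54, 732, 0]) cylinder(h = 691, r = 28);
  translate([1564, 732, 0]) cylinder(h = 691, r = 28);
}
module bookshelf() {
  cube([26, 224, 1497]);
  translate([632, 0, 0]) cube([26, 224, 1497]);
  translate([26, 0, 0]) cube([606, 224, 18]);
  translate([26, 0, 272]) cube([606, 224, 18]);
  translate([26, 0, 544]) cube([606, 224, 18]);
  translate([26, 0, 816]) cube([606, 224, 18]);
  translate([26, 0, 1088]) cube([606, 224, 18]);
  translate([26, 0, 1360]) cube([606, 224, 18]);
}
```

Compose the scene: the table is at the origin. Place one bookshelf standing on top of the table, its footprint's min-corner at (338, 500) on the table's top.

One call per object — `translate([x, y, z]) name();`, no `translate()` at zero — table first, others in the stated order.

table();
translate([338, 500, 740]) bookshelf();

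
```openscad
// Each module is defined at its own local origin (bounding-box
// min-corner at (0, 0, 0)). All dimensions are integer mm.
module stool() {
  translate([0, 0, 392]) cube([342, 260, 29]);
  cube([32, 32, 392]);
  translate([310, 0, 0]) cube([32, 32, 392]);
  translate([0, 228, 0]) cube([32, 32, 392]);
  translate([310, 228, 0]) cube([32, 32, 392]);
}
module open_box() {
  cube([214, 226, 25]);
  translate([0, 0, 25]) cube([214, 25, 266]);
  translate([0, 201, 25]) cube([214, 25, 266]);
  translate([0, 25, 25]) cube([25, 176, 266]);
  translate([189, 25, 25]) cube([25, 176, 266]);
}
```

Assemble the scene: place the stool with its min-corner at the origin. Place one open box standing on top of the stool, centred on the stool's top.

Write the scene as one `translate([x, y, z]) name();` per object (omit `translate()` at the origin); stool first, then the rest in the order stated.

stool();
translate([64, 17, 421]) open_box();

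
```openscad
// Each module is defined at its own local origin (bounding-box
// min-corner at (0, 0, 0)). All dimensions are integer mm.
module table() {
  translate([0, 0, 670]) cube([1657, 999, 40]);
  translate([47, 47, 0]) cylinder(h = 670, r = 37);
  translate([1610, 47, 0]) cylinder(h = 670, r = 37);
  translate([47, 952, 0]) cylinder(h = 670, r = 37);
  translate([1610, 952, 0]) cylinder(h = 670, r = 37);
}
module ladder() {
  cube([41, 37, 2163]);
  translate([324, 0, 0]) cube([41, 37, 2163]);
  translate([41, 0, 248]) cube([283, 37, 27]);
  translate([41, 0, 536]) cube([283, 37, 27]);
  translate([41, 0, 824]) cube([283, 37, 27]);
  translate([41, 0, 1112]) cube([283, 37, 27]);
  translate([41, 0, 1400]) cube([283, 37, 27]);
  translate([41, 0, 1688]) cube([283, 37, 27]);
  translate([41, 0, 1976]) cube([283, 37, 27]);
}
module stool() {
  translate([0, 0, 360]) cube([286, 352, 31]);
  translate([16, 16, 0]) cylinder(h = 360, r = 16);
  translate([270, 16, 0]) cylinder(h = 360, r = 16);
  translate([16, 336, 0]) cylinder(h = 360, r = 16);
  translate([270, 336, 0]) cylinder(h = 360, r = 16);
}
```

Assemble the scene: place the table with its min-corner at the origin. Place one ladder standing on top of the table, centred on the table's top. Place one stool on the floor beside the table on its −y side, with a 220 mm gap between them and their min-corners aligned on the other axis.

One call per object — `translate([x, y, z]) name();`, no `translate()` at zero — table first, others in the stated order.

table();
translate([646, 481, 710]) ladder();
translate([0, -572, 0]) stool();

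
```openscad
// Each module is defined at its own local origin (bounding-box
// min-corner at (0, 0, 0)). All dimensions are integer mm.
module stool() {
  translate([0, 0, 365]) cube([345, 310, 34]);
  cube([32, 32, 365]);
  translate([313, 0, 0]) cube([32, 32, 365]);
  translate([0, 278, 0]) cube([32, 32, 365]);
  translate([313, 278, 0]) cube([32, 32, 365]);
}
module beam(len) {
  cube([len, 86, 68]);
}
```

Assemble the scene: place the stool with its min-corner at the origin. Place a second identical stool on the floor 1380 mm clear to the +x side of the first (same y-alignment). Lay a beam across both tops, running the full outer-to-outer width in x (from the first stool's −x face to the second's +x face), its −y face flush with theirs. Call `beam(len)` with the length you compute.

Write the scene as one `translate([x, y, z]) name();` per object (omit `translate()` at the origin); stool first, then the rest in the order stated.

stool();
translate([1725, 0, 0]) stool();
translate([0, 0, 399]) beam(2070);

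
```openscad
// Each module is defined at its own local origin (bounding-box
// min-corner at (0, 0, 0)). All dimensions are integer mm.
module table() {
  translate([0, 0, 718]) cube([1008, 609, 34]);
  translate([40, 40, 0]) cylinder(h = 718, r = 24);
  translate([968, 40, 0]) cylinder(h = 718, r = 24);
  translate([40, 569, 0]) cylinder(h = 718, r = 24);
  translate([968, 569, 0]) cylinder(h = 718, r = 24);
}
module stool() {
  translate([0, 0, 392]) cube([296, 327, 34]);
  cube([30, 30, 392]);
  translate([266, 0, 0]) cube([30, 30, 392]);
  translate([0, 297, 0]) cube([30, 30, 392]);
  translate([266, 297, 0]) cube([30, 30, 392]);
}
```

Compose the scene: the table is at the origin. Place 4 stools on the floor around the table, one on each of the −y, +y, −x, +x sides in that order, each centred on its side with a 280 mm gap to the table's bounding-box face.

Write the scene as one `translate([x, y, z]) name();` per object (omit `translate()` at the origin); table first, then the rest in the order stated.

table();
translate([356, -607, 0]) stool();
translate([356, 889, 0]) stool();
translate([-576, 141, 0]) stool();
translate([1288, 141, 0]) stool();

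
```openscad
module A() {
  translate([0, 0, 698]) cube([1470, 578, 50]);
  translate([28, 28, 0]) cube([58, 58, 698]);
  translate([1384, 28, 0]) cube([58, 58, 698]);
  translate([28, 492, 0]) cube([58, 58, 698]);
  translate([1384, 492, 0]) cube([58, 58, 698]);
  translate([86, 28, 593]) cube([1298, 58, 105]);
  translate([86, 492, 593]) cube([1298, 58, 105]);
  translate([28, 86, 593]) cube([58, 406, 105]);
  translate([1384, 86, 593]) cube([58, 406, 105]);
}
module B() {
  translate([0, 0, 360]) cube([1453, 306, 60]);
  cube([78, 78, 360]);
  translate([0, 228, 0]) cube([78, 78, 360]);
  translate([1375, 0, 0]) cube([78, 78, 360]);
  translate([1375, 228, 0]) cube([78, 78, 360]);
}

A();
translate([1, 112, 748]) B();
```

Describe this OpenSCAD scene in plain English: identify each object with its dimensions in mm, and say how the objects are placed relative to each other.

A is a table with a 1470×578 mm rectangular top, 50 mm thick, top surface at z = 748 mm, supported by four 58×58 mm square legs, each inset 28 mm from the nearest pair of top edges, running from the floor. Four apron rails, 58 mm thick and 105 mm tall, run between adjacent legs with their top edges flush with the underside of the top and their outer faces flush with the legs' outer faces.

B is a bench: a 1453×306 mm seat slab, 60 mm thick, top at z = 420 mm, on four 78×78 mm square legs flush with the seat corners and standing on z = 0.

The bench is on top of the table.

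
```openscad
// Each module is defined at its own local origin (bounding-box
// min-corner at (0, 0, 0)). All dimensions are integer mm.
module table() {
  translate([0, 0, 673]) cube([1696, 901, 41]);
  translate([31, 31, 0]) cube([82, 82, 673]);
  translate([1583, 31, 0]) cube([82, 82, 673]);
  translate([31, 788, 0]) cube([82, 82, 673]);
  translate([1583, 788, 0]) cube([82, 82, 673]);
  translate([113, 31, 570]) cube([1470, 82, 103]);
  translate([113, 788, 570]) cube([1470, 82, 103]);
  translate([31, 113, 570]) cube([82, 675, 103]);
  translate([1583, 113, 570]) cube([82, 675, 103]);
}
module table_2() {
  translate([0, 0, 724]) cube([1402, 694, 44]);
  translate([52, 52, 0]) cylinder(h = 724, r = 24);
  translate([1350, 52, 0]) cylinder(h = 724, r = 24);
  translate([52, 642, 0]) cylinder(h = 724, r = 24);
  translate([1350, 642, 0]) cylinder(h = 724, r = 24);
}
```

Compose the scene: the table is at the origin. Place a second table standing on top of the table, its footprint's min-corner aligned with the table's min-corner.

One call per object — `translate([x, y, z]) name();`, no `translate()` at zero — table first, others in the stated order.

table();
translate([0, 0, 714]) table_2();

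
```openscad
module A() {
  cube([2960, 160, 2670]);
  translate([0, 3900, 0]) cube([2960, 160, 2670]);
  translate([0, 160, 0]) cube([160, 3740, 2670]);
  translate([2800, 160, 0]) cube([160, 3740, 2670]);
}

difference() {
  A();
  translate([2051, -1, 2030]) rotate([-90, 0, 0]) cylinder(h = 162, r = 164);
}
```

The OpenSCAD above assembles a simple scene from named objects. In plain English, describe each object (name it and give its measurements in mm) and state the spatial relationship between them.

A is the wall frame of a small rectangular building: four walls, each 2670 mm tall and 160 mm thick, enclosing a footprint 2960 mm (x) by 4060 mm (y) outside-to-outside, with no floor or roof. The front and back walls (the −y and +y sides) span the full width; the two side walls fit between them.

The house frame has a circular hole of radius 164 mm through its front wall, centred at (x = 2051, z = 2030).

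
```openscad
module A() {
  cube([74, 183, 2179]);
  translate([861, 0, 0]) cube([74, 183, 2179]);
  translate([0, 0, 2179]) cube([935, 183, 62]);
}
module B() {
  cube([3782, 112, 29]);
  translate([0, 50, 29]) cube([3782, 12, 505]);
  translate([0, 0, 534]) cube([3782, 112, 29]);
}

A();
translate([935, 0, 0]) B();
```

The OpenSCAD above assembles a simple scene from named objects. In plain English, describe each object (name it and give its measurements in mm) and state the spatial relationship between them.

A is a door frame. The clear opening is 787 mm wide and 2179 mm high. Two 74 mm wide jambs, 183 mm deep, stand either side of the opening from the floor to the top of the opening. A 62 mm thick head sits across the top of both jambs, spanning the full outside width of the frame.

B is an I-beam lying along x, 3782 mm long. Overall section height 563 mm. Two flanges 112 mm wide (y) and 29 mm thick, one on the floor and one at the top; a web 12 mm thick runs between them, centred on the flange width.

The I-beam is against the door frame's +x side, with their −y faces flush.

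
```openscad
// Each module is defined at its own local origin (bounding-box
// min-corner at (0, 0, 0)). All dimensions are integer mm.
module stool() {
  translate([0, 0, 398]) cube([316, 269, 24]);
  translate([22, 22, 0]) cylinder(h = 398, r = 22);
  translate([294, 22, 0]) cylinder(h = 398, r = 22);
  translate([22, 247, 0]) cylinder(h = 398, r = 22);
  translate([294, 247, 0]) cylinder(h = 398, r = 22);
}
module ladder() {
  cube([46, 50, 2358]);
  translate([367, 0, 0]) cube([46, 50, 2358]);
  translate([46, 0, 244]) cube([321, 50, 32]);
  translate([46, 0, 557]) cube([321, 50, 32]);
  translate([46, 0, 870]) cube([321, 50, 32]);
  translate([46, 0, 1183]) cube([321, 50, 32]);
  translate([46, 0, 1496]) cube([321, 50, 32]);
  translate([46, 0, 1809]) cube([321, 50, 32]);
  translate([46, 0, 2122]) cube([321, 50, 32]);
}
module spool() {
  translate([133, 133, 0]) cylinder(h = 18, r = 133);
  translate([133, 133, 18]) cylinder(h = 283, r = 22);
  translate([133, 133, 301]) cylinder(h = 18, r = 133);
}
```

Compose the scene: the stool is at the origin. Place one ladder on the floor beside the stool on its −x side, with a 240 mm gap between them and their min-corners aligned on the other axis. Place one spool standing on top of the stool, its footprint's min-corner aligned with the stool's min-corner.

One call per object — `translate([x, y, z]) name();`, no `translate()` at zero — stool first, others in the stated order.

stool();
translate([-653, 0, 0]) ladder();
translate([0, 0, 422]) spool();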